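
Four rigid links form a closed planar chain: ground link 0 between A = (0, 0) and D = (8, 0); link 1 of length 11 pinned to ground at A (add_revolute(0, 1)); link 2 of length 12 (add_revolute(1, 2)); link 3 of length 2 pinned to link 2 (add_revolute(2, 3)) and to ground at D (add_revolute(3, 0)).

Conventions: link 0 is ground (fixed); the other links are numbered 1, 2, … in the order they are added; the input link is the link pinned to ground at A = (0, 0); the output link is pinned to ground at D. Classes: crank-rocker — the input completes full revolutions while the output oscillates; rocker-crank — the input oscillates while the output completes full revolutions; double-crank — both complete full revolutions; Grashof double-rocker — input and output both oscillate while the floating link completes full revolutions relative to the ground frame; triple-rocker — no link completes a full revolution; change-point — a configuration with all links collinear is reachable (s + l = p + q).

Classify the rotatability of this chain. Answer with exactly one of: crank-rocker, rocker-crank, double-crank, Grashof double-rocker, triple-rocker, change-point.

lengths: ground=8, input=11, coupler=12, output=2
sorted: s=2 (shortest), l=12 (longest), p+q=19
s + l = 14 vs p + q = 19
s + l < p + q (Grashof) with shortest = output link → rocker-crank

rocker-crank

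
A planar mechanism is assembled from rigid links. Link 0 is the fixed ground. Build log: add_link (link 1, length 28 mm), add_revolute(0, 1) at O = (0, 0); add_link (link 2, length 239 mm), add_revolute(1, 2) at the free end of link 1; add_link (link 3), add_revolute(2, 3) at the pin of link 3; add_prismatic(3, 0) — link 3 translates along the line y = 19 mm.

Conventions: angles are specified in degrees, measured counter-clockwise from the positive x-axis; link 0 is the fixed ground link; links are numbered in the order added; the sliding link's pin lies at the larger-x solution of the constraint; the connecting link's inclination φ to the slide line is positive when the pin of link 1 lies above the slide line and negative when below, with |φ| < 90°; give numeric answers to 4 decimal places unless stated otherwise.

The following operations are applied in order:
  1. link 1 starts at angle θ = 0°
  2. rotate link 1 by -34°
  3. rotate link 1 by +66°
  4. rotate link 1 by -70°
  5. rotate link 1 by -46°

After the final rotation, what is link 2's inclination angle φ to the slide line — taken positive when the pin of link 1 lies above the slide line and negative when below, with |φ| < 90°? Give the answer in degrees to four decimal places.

geometry: r = 28 mm, L = 239 mm, e = 19 mm; θ starts at 0°
rotate link 1 by -34°: θ ← 0° -34° = -34°
rotate link 1 by +66°: θ ← -34° +66° = 32°
rotate link 1 by -70°: θ ← 32° -70° = -38°
rotate link 1 by -46°: θ ← -38° -46° = -84°
h = r sin θ − e = -27.846613 − 19 = -46.846613
sin φ = h / L = -46.846613 / 239 = -0.19601093
φ = arcsin(-0.19601093) = -11.303786°

-11.3038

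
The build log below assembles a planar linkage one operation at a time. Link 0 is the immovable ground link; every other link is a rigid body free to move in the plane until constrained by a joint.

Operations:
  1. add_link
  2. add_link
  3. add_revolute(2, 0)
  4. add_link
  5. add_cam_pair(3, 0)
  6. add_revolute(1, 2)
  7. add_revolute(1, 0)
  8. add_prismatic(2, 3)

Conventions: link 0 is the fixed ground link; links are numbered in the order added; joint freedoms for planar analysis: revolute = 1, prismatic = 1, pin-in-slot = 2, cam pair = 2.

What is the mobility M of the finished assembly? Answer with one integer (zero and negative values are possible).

link 0 = ground. State L|J1|J2 = 1|0|0
+link1  2|0|0
+link2  3|0|0
R(2,0) f=1→J1  3|1|0
+link3  4|1|0
C(3,0) f=2→J2  4|1|1
R(1,2) f=1→J1  4|2|1
R(1,0) f=1→J1  4|3|1
P(2,3) f=1→J1  4|4|1
M = 3(4−1)−2·4−1 = 9−8−1 = 0

M = 0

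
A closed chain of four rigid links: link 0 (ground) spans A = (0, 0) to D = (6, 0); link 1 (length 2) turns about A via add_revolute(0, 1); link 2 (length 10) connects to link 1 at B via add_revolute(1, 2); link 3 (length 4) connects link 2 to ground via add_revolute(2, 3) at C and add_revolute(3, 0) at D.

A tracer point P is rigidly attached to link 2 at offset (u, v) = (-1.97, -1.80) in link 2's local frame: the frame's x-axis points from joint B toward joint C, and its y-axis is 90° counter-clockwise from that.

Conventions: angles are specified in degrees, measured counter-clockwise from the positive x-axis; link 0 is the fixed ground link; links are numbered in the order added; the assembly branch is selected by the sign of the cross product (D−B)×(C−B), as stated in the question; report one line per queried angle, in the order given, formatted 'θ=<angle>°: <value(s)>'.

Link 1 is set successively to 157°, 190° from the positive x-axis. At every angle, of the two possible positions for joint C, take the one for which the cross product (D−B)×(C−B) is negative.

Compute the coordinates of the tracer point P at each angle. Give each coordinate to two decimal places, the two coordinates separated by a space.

A=(0,0), D=(6.00,0)
θ=157°: B = A + 2.00·(cos157°, sin157°) = (-1.8410, 0.7815)
θ=157°: |BD| = 7.8799
θ=157°: circle(B,10.00) ∩ circle(D,4.00): a=9.2700, h=3.7507
θ=157°:   candidates: C₊=(7.7552,3.5943) cross=29.555; C₋=(7.0113,-3.8700) cross=-29.555
θ=157°:   branch - wants cross < 0 → take C=(7.0113,-3.8700) (cross=-29.555)
θ=157°: ex = (C−B)/|BC| = (0.8852,-0.4652); ey = (0.4652,0.8852)
θ=157°: P = B + -1.97·ex + -1.80·ey = (-4.4222,0.1044)
θ=190°: B = A + 2.00·(cos190°, sin190°) = (-1.9696, -0.3473)
θ=190°: |BD| = 7.9772
θ=190°: circle(B,10.00) ∩ circle(D,4.00): a=9.2536, h=3.7909
θ=190°:   candidates: C₊=(7.1102,3.8429) cross=30.240; C₋=(7.4403,-3.7317) cross=-30.240
θ=190°:   branch - wants cross < 0 → take C=(7.4403,-3.7317) (cross=-30.240)
θ=190°: ex = (C−B)/|BC| = (0.9410,-0.3384); ey = (0.3384,0.9410)
θ=190°: P = B + -1.97·ex + -1.80·ey = (-4.4326,-1.3743)

θ=157°: -4.42 0.10
θ=190°: -4.43 -1.37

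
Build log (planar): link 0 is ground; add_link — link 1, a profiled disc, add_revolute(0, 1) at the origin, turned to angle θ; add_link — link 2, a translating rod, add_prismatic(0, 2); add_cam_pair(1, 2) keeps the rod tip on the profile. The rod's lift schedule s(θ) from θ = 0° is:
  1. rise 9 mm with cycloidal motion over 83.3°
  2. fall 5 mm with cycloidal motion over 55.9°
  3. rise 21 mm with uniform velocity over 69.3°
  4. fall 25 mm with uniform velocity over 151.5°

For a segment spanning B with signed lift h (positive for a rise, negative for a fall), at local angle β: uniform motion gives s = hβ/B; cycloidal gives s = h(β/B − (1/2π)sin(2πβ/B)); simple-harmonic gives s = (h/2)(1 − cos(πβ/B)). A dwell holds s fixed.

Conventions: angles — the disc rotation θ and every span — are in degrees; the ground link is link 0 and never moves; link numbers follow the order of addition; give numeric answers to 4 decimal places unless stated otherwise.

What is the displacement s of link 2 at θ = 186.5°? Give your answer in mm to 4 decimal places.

seg 1 [0°–83.3°] cycloidal, h=9: full span → s += 9 → s = 9.0000
seg 2 [83.3°–139.2°] cycloidal, h=-5: full span → s += -5 → s = 4.0000
seg 3 [139.2°–208.5°] uniform, h=21: θ=186.5° here. β=47.3, B=69.3. 21·47.3/69.3 = 14.3333 → s = 18.3333

18.3333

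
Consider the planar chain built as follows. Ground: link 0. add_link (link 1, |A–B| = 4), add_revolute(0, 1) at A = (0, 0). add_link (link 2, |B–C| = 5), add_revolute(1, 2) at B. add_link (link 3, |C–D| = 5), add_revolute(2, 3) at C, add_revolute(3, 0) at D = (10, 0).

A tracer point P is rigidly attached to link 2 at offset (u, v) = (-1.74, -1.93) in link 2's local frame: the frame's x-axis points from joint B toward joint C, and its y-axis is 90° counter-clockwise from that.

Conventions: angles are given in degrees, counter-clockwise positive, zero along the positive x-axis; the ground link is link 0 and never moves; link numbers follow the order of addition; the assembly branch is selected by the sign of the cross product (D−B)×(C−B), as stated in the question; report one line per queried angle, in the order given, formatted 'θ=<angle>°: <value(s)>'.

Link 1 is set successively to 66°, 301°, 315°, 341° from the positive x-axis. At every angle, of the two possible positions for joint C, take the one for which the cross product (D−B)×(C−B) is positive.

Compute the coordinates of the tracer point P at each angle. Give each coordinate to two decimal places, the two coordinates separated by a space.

A=(0,0), D=(10.00,0)
θ=66°: B = A + 4.00·(cos66°, sin66°) = (1.6269, 3.6542)
θ=66°: |BD| = 9.1357
θ=66°: circle(B,5.00) ∩ circle(D,5.00): a=4.5679, h=2.0334
θ=66°:   candidates: C₊=(6.6268,3.6907) cross=18.577; C₋=(5.0001,-0.0366) cross=-18.577
θ=66°:   branch + wants cross > 0 → take C=(6.6268,3.6907) (cross=18.577)
θ=66°: ex = (C−B)/|BC| = (1.0000,0.0073); ey = (-0.0073,1.0000)
θ=66°: P = B + -1.74·ex + -1.93·ey = (-0.0989,1.7115)
θ=301°: B = A + 4.00·(cos301°, sin301°) = (2.0602, -3.4287)
θ=301°: |BD| = 8.6485
θ=301°: circle(B,5.00) ∩ circle(D,5.00): a=4.3243, h=2.5101
θ=301°:   candidates: C₊=(5.0349,0.5901) cross=21.709; C₋=(7.0252,-4.0188) cross=-21.709
θ=301°:   branch + wants cross > 0 → take C=(5.0349,0.5901) (cross=21.709)
θ=301°: ex = (C−B)/|BC| = (0.5950,0.8038); ey = (-0.8038,0.5950)
θ=301°: P = B + -1.74·ex + -1.93·ey = (2.5762,-5.9755)
θ=315°: B = A + 4.00·(cos315°, sin315°) = (2.8284, -2.8284)
θ=315°: |BD| = 7.7092
θ=315°: circle(B,5.00) ∩ circle(D,5.00): a=3.8546, h=3.1847
θ=315°:   candidates: C₊=(5.2458,1.5484) cross=24.551; C₋=(7.5826,-4.3768) cross=-24.551
θ=315°:   branch + wants cross > 0 → take C=(5.2458,1.5484) (cross=24.551)
θ=315°: ex = (C−B)/|BC| = (0.4835,0.8754); ey = (-0.8754,0.4835)
θ=315°: P = B + -1.74·ex + -1.93·ey = (3.6766,-5.2847)
θ=341°: B = A + 4.00·(cos341°, sin341°) = (3.7821, -1.3023)
θ=341°: |BD| = 6.3528
θ=341°: circle(B,5.00) ∩ circle(D,5.00): a=3.1764, h=3.8614
θ=341°:   candidates: C₊=(6.0995,3.1283) cross=24.531; C₋=(7.6826,-4.4305) cross=-24.531
θ=341°:   branch + wants cross > 0 → take C=(6.0995,3.1283) (cross=24.531)
θ=341°: ex = (C−B)/|BC| = (0.4635,0.8861); ey = (-0.8861,0.4635)
θ=341°: P = B + -1.74·ex + -1.93·ey = (4.6858,-3.7386)

θ=66°: -0.10 1.71
θ=301°: 2.58 -5.98
θ=315°: 3.68 -5.28
θ=341°: 4.69 -3.74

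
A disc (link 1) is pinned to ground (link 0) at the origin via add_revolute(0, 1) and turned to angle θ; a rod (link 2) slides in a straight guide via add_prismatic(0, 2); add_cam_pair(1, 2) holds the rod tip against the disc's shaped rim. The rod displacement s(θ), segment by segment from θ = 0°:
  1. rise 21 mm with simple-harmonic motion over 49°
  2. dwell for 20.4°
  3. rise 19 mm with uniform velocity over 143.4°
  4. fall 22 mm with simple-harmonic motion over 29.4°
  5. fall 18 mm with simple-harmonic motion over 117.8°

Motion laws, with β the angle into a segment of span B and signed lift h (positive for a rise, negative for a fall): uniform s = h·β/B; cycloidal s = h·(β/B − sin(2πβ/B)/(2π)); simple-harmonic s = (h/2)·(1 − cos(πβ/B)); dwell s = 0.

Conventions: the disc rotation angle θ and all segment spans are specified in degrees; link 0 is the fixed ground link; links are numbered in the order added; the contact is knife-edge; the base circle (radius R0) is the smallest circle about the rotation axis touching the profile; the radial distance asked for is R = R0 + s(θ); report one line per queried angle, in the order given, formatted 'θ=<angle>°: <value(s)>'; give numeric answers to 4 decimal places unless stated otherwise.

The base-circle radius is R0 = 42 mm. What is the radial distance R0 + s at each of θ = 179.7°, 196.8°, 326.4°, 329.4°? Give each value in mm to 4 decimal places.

segment 1 (0° to 49°, simple-harmonic, h = 21) is passed completely: s = 0.0000 + (21) = 21.0000
segment 2 (49° to 69.4°, dwell): s unchanged at 21.0000
θ = 179.7° falls in segment 3 (69.4° to 212.8°, uniform, h = 19): β = 179.7 − 69.4 = 110.3°, B = 143.4°; Δs = 19·110.3/143.4 = 14.6144; s = 21.0000 + 14.6144 = 35.6144
θ = 196.8° falls in segment 3 (69.4° to 212.8°, uniform, h = 19): β = 196.8 − 69.4 = 127.4°, B = 143.4°; Δs = 19·127.4/143.4 = 16.8801; s = 21.0000 + 16.8801 = 37.8801
segment 3 (69.4° to 212.8°, uniform, h = 19) is passed completely: s = 21.0000 + (19) = 40.0000
segment 4 (212.8° to 242.2°, simple-harmonic, h = -22) is passed completely: s = 40.0000 + (-22) = 18.0000
θ = 326.4° falls in segment 5 (242.2° to 360°, simple-harmonic, h = -18): β = 326.4 − 242.2 = 84.2°, B = 117.8°; Δs = -18/2·(1 − cos(π·0.7148)) = -14.6221; s = 18.0000 − 14.6221 = 3.3779
θ = 329.4° falls in segment 5 (242.2° to 360°, simple-harmonic, h = -18): β = 329.4 − 242.2 = 87.2°, B = 117.8°; Δs = -18/2·(1 − cos(π·0.7402)) = -15.1658; s = 18.0000 − 15.1658 = 2.8342
θ=179.7°: R = R0 + s = 42 + 35.6144 = 77.6144
θ=196.8°: R = R0 + s = 42 + 37.8801 = 79.8801
θ=326.4°: R = R0 + s = 42 + 3.3779 = 45.3779
θ=329.4°: R = R0 + s = 42 + 2.8342 = 44.8342

θ=179.7°: 77.6144
θ=196.8°: 79.8801
θ=326.4°: 45.3779
θ=329.4°: 44.8342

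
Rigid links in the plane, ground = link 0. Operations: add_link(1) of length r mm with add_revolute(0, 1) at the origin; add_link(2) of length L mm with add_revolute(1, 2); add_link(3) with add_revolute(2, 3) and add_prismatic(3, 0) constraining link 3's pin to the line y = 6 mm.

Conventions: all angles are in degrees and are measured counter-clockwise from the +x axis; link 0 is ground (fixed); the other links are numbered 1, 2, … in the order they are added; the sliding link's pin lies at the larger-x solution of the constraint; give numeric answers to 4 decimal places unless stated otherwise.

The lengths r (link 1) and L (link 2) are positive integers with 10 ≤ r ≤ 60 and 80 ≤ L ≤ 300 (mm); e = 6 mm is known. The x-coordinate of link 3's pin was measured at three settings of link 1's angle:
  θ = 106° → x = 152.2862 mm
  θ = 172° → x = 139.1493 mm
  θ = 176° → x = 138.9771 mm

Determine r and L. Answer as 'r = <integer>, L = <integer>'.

constraint per measurement: (x − r cos θ)² + (r sin θ − e)² = L²
subtracting the θ₁ and θ₂ equations cancels the r² and L² terms:
r = (x₁² − x₂²) / (2[(x₁cos θ₁ + e sin θ₁) − (x₂cos θ₂ + e sin θ₂)]) = 18.9999 → r = 19
L² = (x₁ − r cos θ₁)² + (r sin θ₁ − e)² = 24963.9981 → L = 158.0000 → L = 158
check at θ₃=176°: x = 138.9771 (printed 138.9771) ✓

r = 19, L = 158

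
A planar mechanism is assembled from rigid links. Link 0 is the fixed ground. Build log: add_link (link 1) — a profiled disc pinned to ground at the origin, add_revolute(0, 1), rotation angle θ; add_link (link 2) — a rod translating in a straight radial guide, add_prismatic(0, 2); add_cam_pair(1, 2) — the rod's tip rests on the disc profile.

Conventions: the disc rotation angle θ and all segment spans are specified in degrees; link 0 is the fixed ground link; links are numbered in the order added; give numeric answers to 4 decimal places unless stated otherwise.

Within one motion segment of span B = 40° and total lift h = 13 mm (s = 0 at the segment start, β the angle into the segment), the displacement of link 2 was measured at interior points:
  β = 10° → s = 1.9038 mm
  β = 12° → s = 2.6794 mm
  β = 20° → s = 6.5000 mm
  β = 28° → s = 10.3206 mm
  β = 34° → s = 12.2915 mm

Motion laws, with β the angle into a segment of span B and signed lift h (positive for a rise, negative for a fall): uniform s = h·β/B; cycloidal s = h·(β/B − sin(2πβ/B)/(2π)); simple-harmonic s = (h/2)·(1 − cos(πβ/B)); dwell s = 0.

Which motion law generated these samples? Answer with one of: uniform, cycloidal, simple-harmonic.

candidates at β/B = r: uniform s = h·r (linear in β); cycloidal s = h·(r − sin(2πr)/(2π)); simple-harmonic s = (h/2)(1 − cos(πr))
β=10°: printed 1.9038 | uniform 3.2500, cycloidal 1.1810, simple-harmonic 1.9038
β=12°: printed 2.6794 | uniform 3.9000, cycloidal 1.9323, simple-harmonic 2.6794
β=20°: printed 6.5000 | uniform 6.5000, cycloidal 6.5000, simple-harmonic 6.5000
β=28°: printed 10.3206 | uniform 9.1000, cycloidal 11.0677, simple-harmonic 10.3206
β=34°: printed 12.2915 | uniform 11.0500, cycloidal 12.7239, simple-harmonic 12.2915
only one law matches every sample → simple-harmonic

simple-harmonic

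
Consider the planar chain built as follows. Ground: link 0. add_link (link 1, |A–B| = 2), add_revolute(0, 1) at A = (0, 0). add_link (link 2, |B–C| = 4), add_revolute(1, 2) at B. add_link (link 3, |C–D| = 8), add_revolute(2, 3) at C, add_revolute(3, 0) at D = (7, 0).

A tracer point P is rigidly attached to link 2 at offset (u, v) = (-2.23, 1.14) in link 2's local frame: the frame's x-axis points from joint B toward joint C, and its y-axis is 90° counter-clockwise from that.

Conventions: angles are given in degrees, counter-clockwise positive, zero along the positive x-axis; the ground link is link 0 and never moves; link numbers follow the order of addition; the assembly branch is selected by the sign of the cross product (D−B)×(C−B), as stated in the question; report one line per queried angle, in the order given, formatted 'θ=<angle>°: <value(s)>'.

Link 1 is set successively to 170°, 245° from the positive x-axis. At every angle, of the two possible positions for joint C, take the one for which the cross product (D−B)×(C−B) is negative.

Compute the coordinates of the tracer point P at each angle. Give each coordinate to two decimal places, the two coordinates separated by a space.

A=(0,0), D=(7.00,0)
θ=170°: B = A + 2.00·(cos170°, sin170°) = (-1.9696, 0.3473)
θ=170°: |BD| = 8.9763
θ=170°: circle(B,4.00) ∩ circle(D,8.00): a=1.8145, h=3.5648
θ=170°:   candidates: C₊=(-0.0186,3.8392) cross=31.999; C₋=(-0.2944,-3.2850) cross=-31.999
θ=170°:   branch - wants cross < 0 → take C=(-0.2944,-3.2850) (cross=-31.999)
θ=170°: ex = (C−B)/|BC| = (0.4188,-0.9081); ey = (0.9081,0.4188)
θ=170°: P = B + -2.23·ex + 1.14·ey = (-1.8683,2.8497)
θ=245°: B = A + 2.00·(cos245°, sin245°) = (-0.8452, -1.8126)
θ=245°: |BD| = 8.0519
θ=245°: circle(B,4.00) ∩ circle(D,8.00): a=1.0453, h=3.8610
θ=245°:   candidates: C₊=(-0.6959,2.1846) cross=31.088; C₋=(1.0424,-5.3392) cross=-31.088
θ=245°:   branch - wants cross < 0 → take C=(1.0424,-5.3392) (cross=-31.088)
θ=245°: ex = (C−B)/|BC| = (0.4719,-0.8816); ey = (0.8816,0.4719)
θ=245°: P = B + -2.23·ex + 1.14·ey = (-0.8925,0.6914)

θ=170°: -1.87 2.85
θ=245°: -0.89 0.69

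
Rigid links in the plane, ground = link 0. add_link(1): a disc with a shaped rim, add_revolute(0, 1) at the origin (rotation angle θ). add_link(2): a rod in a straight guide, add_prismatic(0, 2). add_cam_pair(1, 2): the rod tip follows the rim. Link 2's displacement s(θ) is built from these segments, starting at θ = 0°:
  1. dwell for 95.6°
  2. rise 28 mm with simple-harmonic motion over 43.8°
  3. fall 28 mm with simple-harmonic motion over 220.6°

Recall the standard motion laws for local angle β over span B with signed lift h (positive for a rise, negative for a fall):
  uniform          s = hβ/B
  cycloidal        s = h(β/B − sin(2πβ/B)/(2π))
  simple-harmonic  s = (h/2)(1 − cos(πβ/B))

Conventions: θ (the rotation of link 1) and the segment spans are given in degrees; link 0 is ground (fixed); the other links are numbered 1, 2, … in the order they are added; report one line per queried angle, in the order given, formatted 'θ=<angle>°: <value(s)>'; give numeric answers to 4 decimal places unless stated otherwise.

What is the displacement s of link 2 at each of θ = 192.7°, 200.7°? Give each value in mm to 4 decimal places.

segment 1 (0° to 95.6°, dwell): s unchanged at 0.0000
segment 2 (95.6° to 139.4°, simple-harmonic, h = 28) is passed completely: s = 0.0000 + (28) = 28.0000
θ = 192.7° falls in segment 3 (139.4° to 360°, simple-harmonic, h = -28): β = 192.7 − 139.4 = 53.3°, B = 220.6°; Δs = -28/2·(1 − cos(π·0.2416)) = -3.8432; s = 28.0000 − 3.8432 = 24.1568
θ = 200.7° falls in segment 3 (139.4° to 360°, simple-harmonic, h = -28): β = 200.7 − 139.4 = 61.3°, B = 220.6°; Δs = -28/2·(1 − cos(π·0.2779)) = -5.0044; s = 28.0000 − 5.0044 = 22.9956

θ=192.7°: 24.1568
θ=200.7°: 22.9956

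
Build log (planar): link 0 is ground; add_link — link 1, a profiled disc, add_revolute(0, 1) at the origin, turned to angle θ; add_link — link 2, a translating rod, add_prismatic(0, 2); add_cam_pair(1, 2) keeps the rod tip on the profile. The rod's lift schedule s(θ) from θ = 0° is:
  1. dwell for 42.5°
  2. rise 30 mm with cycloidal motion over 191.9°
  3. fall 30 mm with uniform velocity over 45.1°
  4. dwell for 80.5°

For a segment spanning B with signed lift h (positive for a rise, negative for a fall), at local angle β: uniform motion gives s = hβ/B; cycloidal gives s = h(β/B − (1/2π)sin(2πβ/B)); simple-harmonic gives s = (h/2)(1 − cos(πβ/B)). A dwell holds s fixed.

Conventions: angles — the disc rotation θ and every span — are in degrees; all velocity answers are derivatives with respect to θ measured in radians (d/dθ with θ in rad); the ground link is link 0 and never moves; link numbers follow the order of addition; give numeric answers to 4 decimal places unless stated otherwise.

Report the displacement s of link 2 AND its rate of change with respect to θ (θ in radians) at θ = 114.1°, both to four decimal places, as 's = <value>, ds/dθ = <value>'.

seg 1 [0°–42.5°] dwell: s stays 0.0000
seg 2 [42.5°–234.4°] cycloidal, h=30: θ=114.1° here. β=71.6, B=191.9. 30·(0.3731 − sin(2π·0.3731)/(2π)) = 7.7773 → s = 7.7773
velocity in seg [42.5°–234.4°] (cycloidal), θ in radians: β = 71.6° = 1.2497 rad, B = 191.9° = 3.3493 rad; ds/dθ = (h/B)(1 − cos(2πβ/B)) = (30/3.3493)(1 − cos(2π·0.3731)) = 15.215160 mm/rad

s = 7.7773, ds/dθ = 15.2152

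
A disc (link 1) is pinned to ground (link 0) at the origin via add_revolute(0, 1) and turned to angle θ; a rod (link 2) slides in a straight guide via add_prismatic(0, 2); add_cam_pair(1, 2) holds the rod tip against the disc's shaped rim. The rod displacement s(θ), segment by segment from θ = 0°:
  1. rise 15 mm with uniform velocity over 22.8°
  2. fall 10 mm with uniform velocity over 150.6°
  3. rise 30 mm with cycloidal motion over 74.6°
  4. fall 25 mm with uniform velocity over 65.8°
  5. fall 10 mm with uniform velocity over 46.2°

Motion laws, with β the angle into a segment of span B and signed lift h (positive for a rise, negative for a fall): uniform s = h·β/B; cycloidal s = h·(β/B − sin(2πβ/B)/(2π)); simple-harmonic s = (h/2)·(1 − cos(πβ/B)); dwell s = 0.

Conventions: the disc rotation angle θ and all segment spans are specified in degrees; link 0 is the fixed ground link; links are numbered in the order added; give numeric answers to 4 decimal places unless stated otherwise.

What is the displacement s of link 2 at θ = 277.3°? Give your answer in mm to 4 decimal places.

segment 1 (0° to 22.8°, uniform, h = 15) is passed completely: s = 0.0000 + (15) = 15.0000
segment 2 (22.8° to 173.4°, uniform, h = -10) is passed completely: s = 15.0000 + (-10) = 5.0000
segment 3 (173.4° to 248°, cycloidal, h = 30) is passed completely: s = 5.0000 + (30) = 35.0000
θ = 277.3° falls in segment 4 (248° to 313.8°, uniform, h = -25): β = 277.3 − 248 = 29.3°, B = 65.8°; Δs = -25·29.3/65.8 = -11.1322; s = 35.0000 − 11.1322 = 23.8678

23.8678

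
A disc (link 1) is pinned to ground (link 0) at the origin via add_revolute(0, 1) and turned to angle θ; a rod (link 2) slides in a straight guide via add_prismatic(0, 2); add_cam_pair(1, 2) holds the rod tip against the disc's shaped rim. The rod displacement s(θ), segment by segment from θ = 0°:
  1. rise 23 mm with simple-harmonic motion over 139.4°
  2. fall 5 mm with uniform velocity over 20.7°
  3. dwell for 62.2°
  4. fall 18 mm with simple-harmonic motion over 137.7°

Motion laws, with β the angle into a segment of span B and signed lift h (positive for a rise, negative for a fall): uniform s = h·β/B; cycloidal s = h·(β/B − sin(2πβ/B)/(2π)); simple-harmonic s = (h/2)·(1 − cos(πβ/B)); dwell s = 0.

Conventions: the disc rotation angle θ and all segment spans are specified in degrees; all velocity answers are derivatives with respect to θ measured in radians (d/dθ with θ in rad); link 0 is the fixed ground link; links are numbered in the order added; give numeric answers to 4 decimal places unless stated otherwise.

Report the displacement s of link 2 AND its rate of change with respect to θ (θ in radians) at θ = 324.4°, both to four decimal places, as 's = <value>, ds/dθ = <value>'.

segment 1 (0° to 139.4°, simple-harmonic, h = 23) is passed completely: s = 0.0000 + (23) = 23.0000
segment 2 (139.4° to 160.1°, uniform, h = -5) is passed completely: s = 23.0000 + (-5) = 18.0000
segment 3 (160.1° to 222.3°, dwell): s unchanged at 18.0000
θ = 324.4° falls in segment 4 (222.3° to 360°, simple-harmonic, h = -18): β = 324.4 − 222.3 = 102.1°, B = 137.7°; Δs = -18/2·(1 − cos(π·0.7415)) = -15.1911; s = 18.0000 − 15.1911 = 2.8089
velocity in seg [222.3°–360°] (simple-harmonic), θ in radians: β = 102.1° = 1.7820 rad, B = 137.7° = 2.4033 rad; ds/dθ = (πh/(2B)) sin(πβ/B) = (π·(-18)/(2·2.4033)) sin(π·0.7415) = -8.538895 mm/rad

s = 2.8089, ds/dθ = -8.5389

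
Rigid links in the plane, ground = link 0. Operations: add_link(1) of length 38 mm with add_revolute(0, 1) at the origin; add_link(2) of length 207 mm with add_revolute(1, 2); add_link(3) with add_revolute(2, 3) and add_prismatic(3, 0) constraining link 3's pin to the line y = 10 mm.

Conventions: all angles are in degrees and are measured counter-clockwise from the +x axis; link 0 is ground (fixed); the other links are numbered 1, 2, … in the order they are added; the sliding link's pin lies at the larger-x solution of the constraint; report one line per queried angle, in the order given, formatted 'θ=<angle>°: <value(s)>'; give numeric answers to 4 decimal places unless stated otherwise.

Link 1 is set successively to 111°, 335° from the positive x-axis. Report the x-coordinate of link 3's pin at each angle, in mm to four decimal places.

geometry: r = 38 mm, L = 207 mm, e = 10 mm
θ=111°: crank pin P = (r cos θ, r sin θ) = (-13.617982, 35.476056)
θ=111°: h = r sin θ − e = 35.476056 − 10 = 25.476056
θ=111°: x = r cos θ + √(L² − h²) = -13.617982 + 205.426314 = 191.808332
θ=335°: crank pin P = (r cos θ, r sin θ) = (34.439696, -16.059494)
θ=335°: h = r sin θ − e = -16.059494 − 10 = -26.059494
θ=335°: x = r cos θ + √(L² − h²) = 34.439696 + 205.353117 = 239.792813

θ=111°: 191.8083
θ=335°: 239.7928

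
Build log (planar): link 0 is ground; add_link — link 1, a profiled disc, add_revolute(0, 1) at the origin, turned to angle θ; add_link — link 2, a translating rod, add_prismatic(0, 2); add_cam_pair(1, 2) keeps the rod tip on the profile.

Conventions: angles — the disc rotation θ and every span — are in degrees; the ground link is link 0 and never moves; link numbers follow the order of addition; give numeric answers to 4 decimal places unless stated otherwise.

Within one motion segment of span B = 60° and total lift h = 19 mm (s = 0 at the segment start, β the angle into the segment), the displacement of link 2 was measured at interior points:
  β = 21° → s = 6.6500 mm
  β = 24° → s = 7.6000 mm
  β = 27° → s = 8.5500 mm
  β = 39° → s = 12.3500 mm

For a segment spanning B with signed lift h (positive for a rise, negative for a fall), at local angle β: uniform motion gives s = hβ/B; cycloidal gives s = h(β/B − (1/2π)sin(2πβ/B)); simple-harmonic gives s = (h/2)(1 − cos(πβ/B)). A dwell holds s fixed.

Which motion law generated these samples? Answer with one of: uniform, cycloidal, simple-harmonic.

candidates at β/B = r: uniform s = h·r (linear in β); cycloidal s = h·(r − sin(2πr)/(2π)); simple-harmonic s = (h/2)(1 − cos(πr))
β=21°: printed 6.6500 | uniform 6.6500, cycloidal 4.2036, simple-harmonic 5.1871
β=24°: printed 7.6000 | uniform 7.6000, cycloidal 5.8226, simple-harmonic 6.5643
β=27°: printed 8.5500 | uniform 8.5500, cycloidal 7.6155, simple-harmonic 8.0139
β=39°: printed 12.3500 | uniform 12.3500, cycloidal 14.7964, simple-harmonic 13.8129
only one law matches every sample → uniform

uniform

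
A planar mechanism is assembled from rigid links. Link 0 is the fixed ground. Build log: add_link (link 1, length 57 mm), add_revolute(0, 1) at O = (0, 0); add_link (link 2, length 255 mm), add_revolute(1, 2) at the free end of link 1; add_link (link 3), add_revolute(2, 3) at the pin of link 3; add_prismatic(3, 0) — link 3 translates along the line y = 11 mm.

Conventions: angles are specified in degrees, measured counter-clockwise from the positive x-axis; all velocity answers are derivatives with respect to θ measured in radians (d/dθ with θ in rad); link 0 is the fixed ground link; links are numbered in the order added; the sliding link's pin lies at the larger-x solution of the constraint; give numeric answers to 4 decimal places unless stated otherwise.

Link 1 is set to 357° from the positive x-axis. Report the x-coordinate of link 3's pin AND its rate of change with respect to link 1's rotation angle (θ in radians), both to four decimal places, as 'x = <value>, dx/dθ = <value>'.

geometry: r = 57 mm, L = 255 mm, e = 11 mm
crank pin P = (r cos θ, r sin θ) = (56.921883, -2.983150)
h = r sin θ − e = -2.983150 − 11 = -13.983150
x = r cos θ + √(L² − h²) = 56.921883 + 254.616322 = 311.538206
dx/dθ = −r sin θ − h·r cos θ/√(L² − h²) (θ in radians; h = -13.983150) = 6.109215

x = 311.5382, dx/dθ = 6.1092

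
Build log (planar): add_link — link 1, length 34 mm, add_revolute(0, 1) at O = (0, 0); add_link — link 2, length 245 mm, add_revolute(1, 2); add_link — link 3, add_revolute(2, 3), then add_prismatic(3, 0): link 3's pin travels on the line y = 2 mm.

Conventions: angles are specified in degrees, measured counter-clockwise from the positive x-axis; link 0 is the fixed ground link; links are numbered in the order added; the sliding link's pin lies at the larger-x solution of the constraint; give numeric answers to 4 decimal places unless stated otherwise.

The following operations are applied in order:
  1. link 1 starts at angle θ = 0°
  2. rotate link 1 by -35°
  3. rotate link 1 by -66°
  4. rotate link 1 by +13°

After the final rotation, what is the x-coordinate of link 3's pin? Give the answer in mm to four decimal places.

geometry: r = 34 mm, L = 245 mm, e = 2 mm; θ starts at 0°
rotate link 1 by -35°: θ ← 0° -35° = -35°
rotate link 1 by -66°: θ ← -35° -66° = -101°
rotate link 1 by +13°: θ ← -101° +13° = -88°
crank pin P = (r cos θ, r sin θ) = (1.186583, -33.979288)
h = r sin θ − e = -33.979288 − 2 = -35.979288
x = r cos θ + √(L² − h²) = 1.186583 + 242.343745 = 243.530328

243.5303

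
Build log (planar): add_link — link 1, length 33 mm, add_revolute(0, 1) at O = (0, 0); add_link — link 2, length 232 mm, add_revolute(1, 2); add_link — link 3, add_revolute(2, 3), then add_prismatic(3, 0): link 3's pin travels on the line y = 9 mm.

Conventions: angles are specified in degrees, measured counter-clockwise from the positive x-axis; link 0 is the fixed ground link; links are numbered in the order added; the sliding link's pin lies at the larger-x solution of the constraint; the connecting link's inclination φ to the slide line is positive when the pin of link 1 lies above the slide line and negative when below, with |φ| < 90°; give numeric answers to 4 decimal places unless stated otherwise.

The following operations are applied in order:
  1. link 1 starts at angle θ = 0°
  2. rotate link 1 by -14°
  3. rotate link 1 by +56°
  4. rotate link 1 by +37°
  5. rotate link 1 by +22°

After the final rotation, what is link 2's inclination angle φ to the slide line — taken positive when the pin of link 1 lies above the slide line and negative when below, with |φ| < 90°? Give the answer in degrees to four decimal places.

geometry: r = 33 mm, L = 232 mm, e = 9 mm; θ starts at 0°
rotate link 1 by -14°: θ ← 0° -14° = -14°
rotate link 1 by +56°: θ ← -14° +56° = 42°
rotate link 1 by +37°: θ ← 42° +37° = 79°
rotate link 1 by +22°: θ ← 79° +22° = 101°
h = r sin θ − e = 32.393697 − 9 = 23.393697
sin φ = h / L = 23.393697 / 232 = 0.10083490
φ = arcsin(0.10083490) = 5.787250°

5.7872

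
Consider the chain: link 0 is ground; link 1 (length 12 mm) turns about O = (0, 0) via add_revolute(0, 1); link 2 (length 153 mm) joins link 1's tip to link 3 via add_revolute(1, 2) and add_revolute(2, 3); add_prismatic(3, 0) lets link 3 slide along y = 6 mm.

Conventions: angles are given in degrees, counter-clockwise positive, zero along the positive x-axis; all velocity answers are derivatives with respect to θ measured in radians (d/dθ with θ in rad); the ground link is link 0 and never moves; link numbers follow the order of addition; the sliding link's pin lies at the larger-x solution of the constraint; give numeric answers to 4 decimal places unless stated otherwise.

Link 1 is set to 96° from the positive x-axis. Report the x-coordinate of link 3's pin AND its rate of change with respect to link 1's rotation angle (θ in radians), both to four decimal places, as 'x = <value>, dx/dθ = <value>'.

geometry: r = 12 mm, L = 153 mm, e = 6 mm
crank pin P = (r cos θ, r sin θ) = (-1.254342, 11.934263)
h = r sin θ − e = 11.934263 − 6 = 5.934263
x = r cos θ + √(L² − h²) = -1.254342 + 152.884873 = 151.630532
dx/dθ = −r sin θ − h·r cos θ/√(L² − h²) (θ in radians; h = 5.934263) = -11.885575

x = 151.6305, dx/dθ = -11.8856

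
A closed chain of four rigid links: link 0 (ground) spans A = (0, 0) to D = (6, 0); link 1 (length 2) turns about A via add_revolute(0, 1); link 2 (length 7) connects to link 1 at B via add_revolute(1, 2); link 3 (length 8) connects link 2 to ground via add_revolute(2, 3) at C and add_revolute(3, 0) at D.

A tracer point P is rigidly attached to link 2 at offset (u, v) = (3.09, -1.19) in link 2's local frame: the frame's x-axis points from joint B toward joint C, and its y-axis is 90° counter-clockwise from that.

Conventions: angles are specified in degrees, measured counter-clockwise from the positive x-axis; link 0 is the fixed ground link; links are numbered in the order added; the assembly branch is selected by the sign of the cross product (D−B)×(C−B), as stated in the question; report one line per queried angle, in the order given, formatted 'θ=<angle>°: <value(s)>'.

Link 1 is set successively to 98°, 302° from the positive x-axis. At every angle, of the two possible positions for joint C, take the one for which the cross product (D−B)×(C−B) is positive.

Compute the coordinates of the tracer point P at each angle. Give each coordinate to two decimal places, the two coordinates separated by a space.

A=(0,0), D=(6.00,0)
θ=98°: B = A + 2.00·(cos98°, sin98°) = (-0.2783, 1.9805)
θ=98°: |BD| = 6.5833
θ=98°: circle(B,7.00) ∩ circle(D,8.00): a=2.1524, h=6.6609
θ=98°:   candidates: C₊=(3.7782,7.6853) cross=43.851; C₋=(-0.2295,-5.0193) cross=-43.851
θ=98°:   branch + wants cross > 0 → take C=(3.7782,7.6853) (cross=43.851)
θ=98°: ex = (C−B)/|BC| = (0.5795,0.8150); ey = (-0.8150,0.5795)
θ=98°: P = B + 3.09·ex + -1.19·ey = (2.4821,3.8092)
θ=302°: B = A + 2.00·(cos302°, sin302°) = (1.0598, -1.6961)
θ=302°: |BD| = 5.2232
θ=302°: circle(B,7.00) ∩ circle(D,8.00): a=1.1757, h=6.9006
θ=302°:   candidates: C₊=(-0.0689,5.2123) cross=36.043; C₋=(4.4126,-7.8409) cross=-36.043
θ=302°:   branch + wants cross > 0 → take C=(-0.0689,5.2123) (cross=36.043)
θ=302°: ex = (C−B)/|BC| = (-0.1613,0.9869); ey = (-0.9869,-0.1613)
θ=302°: P = B + 3.09·ex + -1.19·ey = (1.7360,1.5454)

θ=98°: 2.48 3.81
θ=302°: 1.74 1.55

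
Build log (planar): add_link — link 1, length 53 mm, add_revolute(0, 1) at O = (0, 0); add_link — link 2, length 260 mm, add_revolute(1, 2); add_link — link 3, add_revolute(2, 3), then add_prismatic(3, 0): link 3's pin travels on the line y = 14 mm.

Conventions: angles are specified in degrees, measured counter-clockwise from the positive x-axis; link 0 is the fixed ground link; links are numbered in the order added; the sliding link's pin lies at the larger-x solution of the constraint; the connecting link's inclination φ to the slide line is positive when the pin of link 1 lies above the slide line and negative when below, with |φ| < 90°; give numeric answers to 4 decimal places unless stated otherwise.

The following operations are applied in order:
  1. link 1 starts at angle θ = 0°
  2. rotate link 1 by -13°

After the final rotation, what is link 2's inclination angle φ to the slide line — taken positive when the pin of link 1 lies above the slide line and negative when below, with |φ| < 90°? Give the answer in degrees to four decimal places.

geometry: r = 53 mm, L = 260 mm, e = 14 mm; θ starts at 0°
rotate link 1 by -13°: θ ← 0° -13° = -13°
h = r sin θ − e = -11.922406 − 14 = -25.922406
sin φ = h / L = -25.922406 / 260 = -0.09970156
φ = arcsin(-0.09970156) = -5.721985°

-5.7220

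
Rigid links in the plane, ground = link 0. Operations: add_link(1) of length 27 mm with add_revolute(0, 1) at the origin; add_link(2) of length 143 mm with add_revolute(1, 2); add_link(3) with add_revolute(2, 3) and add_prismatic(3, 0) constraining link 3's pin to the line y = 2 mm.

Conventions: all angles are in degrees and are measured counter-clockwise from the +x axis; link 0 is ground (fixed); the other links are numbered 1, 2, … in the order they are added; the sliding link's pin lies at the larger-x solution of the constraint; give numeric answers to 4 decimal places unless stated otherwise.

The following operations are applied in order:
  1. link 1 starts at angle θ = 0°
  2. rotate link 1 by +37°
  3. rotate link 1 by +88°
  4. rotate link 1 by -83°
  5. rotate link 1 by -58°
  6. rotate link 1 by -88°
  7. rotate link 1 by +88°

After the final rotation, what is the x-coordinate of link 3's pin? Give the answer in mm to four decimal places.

geometry: r = 27 mm, L = 143 mm, e = 2 mm; θ starts at 0°
rotate link 1 by +37°: θ ← 0° +37° = 37°
rotate link 1 by +88°: θ ← 37° +88° = 125°
rotate link 1 by -83°: θ ← 125° -83° = 42°
rotate link 1 by -58°: θ ← 42° -58° = -16°
rotate link 1 by -88°: θ ← -16° -88° = -104°
rotate link 1 by +88°: θ ← -104° +88° = -16°
crank pin P = (r cos θ, r sin θ) = (25.954066, -7.442209)
h = r sin θ − e = -7.442209 − 2 = -9.442209
x = r cos θ + √(L² − h²) = 25.954066 + 142.687928 = 168.641993

168.6420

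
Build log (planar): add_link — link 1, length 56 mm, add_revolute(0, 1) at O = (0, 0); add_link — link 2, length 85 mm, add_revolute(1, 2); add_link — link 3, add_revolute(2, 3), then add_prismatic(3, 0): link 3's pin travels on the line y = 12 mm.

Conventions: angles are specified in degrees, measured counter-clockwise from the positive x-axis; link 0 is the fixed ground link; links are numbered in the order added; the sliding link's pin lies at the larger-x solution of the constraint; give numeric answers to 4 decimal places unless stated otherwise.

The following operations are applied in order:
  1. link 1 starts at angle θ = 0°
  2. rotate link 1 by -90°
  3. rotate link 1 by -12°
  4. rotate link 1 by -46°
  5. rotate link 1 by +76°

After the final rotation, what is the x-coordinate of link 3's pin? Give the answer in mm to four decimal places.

geometry: r = 56 mm, L = 85 mm, e = 12 mm; θ starts at 0°
rotate link 1 by -90°: θ ← 0° -90° = -90°
rotate link 1 by -12°: θ ← -90° -12° = -102°
rotate link 1 by -46°: θ ← -102° -46° = -148°
rotate link 1 by +76°: θ ← -148° +76° = -72°
crank pin P = (r cos θ, r sin θ) = (17.304952, -53.259165)
h = r sin θ − e = -53.259165 − 12 = -65.259165
x = r cos θ + √(L² − h²) = 17.304952 + 54.463211 = 71.768163

71.7682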